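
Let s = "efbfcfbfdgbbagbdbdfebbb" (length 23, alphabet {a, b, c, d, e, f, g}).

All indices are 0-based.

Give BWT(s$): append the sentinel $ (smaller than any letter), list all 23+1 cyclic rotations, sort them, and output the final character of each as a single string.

rank  rotation                  last
    0  $efbfcfbfdgbbagbdbdfebbb  b
    1  agbdbdfebbb$efbfcfbfdgbb  b
    2  b$efbfcfbfdgbbagbdbdfebb  b
    3  bagbdbdfebbb$efbfcfbfdgb  b
    4  bb$efbfcfbfdgbbagbdbdfeb  b
    5  bbagbdbdfebbb$efbfcfbfdg  g
    6  bbb$efbfcfbfdgbbagbdbdfe  e
    7  bdbdfebbb$efbfcfbfdgbbag  g
    8  bdfebbb$efbfcfbfdgbbagbd  d
    9  bfcfbfdgbbagbdbdfebbb$ef  f
   10  bfdgbbagbdbdfebbb$efbfcf  f
   11  cfbfdgbbagbdbdfebbb$efbf  f
   12  dbdfebbb$efbfcfbfdgbbagb  b
   13  dfebbb$efbfcfbfdgbbagbdb  b
   14  dgbbagbdbdfebbb$efbfcfbf  f
   15  ebbb$efbfcfbfdgbbagbdbdf  f
   16  efbfcfbfdgbbagbdbdfebbb$  $
   17  fbfcfbfdgbbagbdbdfebbb$e  e
   18  fbfdgbbagbdbdfebbb$efbfc  c
   19  fcfbfdgbbagbdbdfebbb$efb  b
   20  fdgbbagbdbdfebbb$efbfcfb  b
   21  febbb$efbfcfbfdgbbagbdbd  d
   22  gbbagbdbdfebbb$efbfcfbfd  d
   23  gbdbdfebbb$efbfcfbfdgbba  a

bbbbbgegdfffbbff$ecbbdda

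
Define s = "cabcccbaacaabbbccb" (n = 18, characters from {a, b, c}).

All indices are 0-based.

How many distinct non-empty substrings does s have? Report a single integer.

146

rank | idx | suffix
   0 |  10 | aabbbccb
   1 |   7 | aacaabbbccb
   2 |  11 | abbbccb
   3 |   1 | abcccbaacaabbbccb
   4 |   8 | acaabbbccb
   5 |  17 | b
   6 |   6 | baacaabbbccb
   7 |  12 | bbbccb
   8 |  13 | bbccb
   9 |  14 | bccb
  10 |   2 | bcccbaacaabbbccb
  11 |   9 | caabbbccb
  12 |   0 | cabcccbaacaabbbccb
  13 |  16 | cb
  14 |   5 | cbaacaabbbccb
  15 |  15 | ccb
  16 |   4 | ccbaacaabbbccb
  17 |   3 | cccbaacaabbbccb

SA = [10, 7, 11, 1, 8, 17, 6, 12, 13, 14, 2, 9, 0, 16, 5, 15, 4, 3]
i: (SA[i-1],SA[i]) lcp shared
  1: (10,7) 2 'aa'
  2: (7,11) 1 'a'
  3: (11,1) 2 'ab'
  4: (1,8) 1 'a'
  5: (8,17) 0 ''
  6: (17,6) 1 'b'
  7: (6,12) 1 'b'
  8: (12,13) 2 'bb'
  9: (13,14) 1 'b'
  10: (14,2) 3 'bcc'
  11: (2,9) 0 ''
  12: (9,0) 2 'ca'
  13: (0,16) 1 'c'
  14: (16,5) 2 'cb'
  15: (5,15) 1 'c'
  16: (15,4) 3 'ccb'
  17: (4,3) 2 'cc'

n(n+1)/2 = 18·19/2 = 171
Σ LCP = 0 + 2 + 1 + 2 + 1 + 0 + 1 + 1 + 2 + 1 + 3 + 0 + 2 + 1 + 2 + 1 + 3 + 2 = 25
distinct = 171 − 25 = 146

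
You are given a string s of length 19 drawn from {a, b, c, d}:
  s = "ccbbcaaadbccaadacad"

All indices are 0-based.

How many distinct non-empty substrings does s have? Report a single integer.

165

rank | idx | suffix
   0 |   5 | aaadbccaadacad
   1 |  12 | aadacad
   2 |   6 | aadbccaadacad
   3 |  15 | acad
   4 |  17 | ad
   5 |  13 | adacad
   6 |   7 | adbccaadacad
   7 |   2 | bbcaaadbccaadacad
   8 |   3 | bcaaadbccaadacad
   9 |   9 | bccaadacad
  10 |   4 | caaadbccaadacad
  11 |  11 | caadacad
  12 |  16 | cad
  13 |   1 | cbbcaaadbccaadacad
  14 |  10 | ccaadacad
  15 |   0 | ccbbcaaadbccaadacad
  16 |  18 | d
  17 |  14 | dacad
  18 |   8 | dbccaadacad

SA = [5, 12, 6, 15, 17, 13, 7, 2, 3, 9, 4, 11, 16, 1, 10, 0, 18, 14, 8]
rank  pair      lcp
   1  s[5:],s[12:]  2  'aa'
   2  s[12:],s[6:]  3  'aad'
   3  s[6:],s[15:]  1  'a'
   4  s[15:],s[17:]  1  'a'
   5  s[17:],s[13:]  2  'ad'
   6  s[13:],s[7:]  2  'ad'
   7  s[7:],s[2:]  0  ''
   8  s[2:],s[3:]  1  'b'
   9  s[3:],s[9:]  2  'bc'
  10  s[9:],s[4:]  0  ''
  11  s[4:],s[11:]  3  'caa'
  12  s[11:],s[16:]  2  'ca'
  13  s[16:],s[1:]  1  'c'
  14  s[1:],s[10:]  1  'c'
  15  s[10:],s[0:]  2  'cc'
  16  s[0:],s[18:]  0  ''
  17  s[18:],s[14:]  1  'd'
  18  s[14:],s[8:]  1  'd'

n(n+1)/2 = 19·20/2 = 190
Σ LCP = 0 + 2 + 3 + 1 + 1 + 2 + 2 + 0 + 1 + 2 + 0 + 3 + 2 + 1 + 1 + 2 + 0 + 1 + 1 = 25
distinct = 190 − 25 = 165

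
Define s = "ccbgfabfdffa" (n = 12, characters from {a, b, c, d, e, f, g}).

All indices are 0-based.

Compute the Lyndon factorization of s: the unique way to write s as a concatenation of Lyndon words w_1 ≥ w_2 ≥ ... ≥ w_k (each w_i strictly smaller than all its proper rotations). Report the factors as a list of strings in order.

["c", "c", "bgf", "abfdff", "a"]

emit factor 1: 'c' (i=0, period=1)
emit factor 2: 'c' (i=1, period=1)
emit factor 3: 'bgf' (i=2, period=3)
emit factor 4: 'abfdff' (i=5, period=6)
emit factor 5: 'a' (i=11, period=1)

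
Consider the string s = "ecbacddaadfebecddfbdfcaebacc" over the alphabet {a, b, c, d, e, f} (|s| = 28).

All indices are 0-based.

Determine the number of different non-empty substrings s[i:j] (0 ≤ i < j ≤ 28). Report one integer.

rank | idx | suffix
   0 |   7 | aadfebecddfbdfcaebacc
   1 |  25 | acc
   2 |   3 | acddaadfebecddfbdfcaebacc
   3 |   8 | adfebecddfbdfcaebacc
   4 |  22 | aebacc
   5 |  24 | bacc
   6 |   2 | bacddaadfebecddfbdfcaebacc
   7 |  18 | bdfcaebacc
   8 |  12 | becddfbdfcaebacc
   9 |  27 | c
  10 |  21 | caebacc
  11 |   1 | cbacddaadfebecddfbdfcaebacc
  12 |  26 | cc
  13 |   4 | cddaadfebecddfbdfcaebacc
  14 |  14 | cddfbdfcaebacc
  15 |   6 | daadfebecddfbdfcaebacc
  16 |   5 | ddaadfebecddfbdfcaebacc
  17 |  15 | ddfbdfcaebacc
  18 |  16 | dfbdfcaebacc
  19 |  19 | dfcaebacc
  20 |   9 | dfebecddfbdfcaebacc
  21 |  23 | ebacc
  22 |  11 | ebecddfbdfcaebacc
  23 |   0 | ecbacddaadfebecddfbdfcaebacc
  24 |  13 | ecddfbdfcaebacc
  25 |  17 | fbdfcaebacc
  26 |  20 | fcaebacc
  27 |  10 | febecddfbdfcaebacc

SA = [7, 25, 3, 8, 22, 24, 2, 18, 12, 27, 21, 1, 26, 4, 14, 6, 5, 15, 16, 19, 9, 23, 11, 0, 13, 17, 20, 10]
rank  pair      lcp
   1  s[7:],s[25:]  1  'a'
   2  s[25:],s[3:]  2  'ac'
   3  s[3:],s[8:]  1  'a'
   4  s[8:],s[22:]  1  'a'
   5  s[22:],s[24:]  0  ''
   6  s[24:],s[2:]  3  'bac'
   7  s[2:],s[18:]  1  'b'
   8  s[18:],s[12:]  1  'b'
   9  s[12:],s[27:]  0  ''
  10  s[27:],s[21:]  1  'c'
  11  s[21:],s[1:]  1  'c'
  12  s[1:],s[26:]  1  'c'
  13  s[26:],s[4:]  1  'c'
  14  s[4:],s[14:]  3  'cdd'
  15  s[14:],s[6:]  0  ''
  16  s[6:],s[5:]  1  'd'
  17  s[5:],s[15:]  2  'dd'
  18  s[15:],s[16:]  1  'd'
  19  s[16:],s[19:]  2  'df'
  20  s[19:],s[9:]  2  'df'
  21  s[9:],s[23:]  0  ''
  22  s[23:],s[11:]  2  'eb'
  23  s[11:],s[0:]  1  'e'
  24  s[0:],s[13:]  2  'ec'
  25  s[13:],s[17:]  0  ''
  26  s[17:],s[20:]  1  'f'
  27  s[20:],s[10:]  1  'f'

n(n+1)/2 = 28·29/2 = 406
Σ LCP = 0 + 1 + 2 + 1 + 1 + 0 + 3 + 1 + 1 + 0 + 1 + 1 + 1 + 1 + 3 + 0 + 1 + 2 + 1 + 2 + 2 + 0 + 2 + 1 + 2 + 0 + 1 + 1 = 32
distinct = 406 − 32 = 374

374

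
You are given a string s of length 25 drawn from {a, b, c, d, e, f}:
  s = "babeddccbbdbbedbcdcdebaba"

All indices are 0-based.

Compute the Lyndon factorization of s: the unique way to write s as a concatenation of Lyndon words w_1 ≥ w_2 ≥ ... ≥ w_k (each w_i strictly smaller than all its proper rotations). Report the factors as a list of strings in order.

["b", "abeddccbbdbbedbcdcdeb", "ab", "a"]

emit factor 1: 'b' (i=0, period=1)
emit factor 2: 'abeddccbbdbbedbcdcdeb' (i=1, period=21)
emit factor 3: 'ab' (i=22, period=2)
emit factor 4: 'a' (i=24, period=1)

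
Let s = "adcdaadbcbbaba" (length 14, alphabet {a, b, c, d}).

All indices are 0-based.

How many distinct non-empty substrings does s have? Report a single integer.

rank→(start, suffix):
  0 → (13, 'a')
  1 → (4, 'aadbcbbaba')
  2 → (11, 'aba')
  3 → (5, 'adbcbbaba')
  4 → (0, 'adcdaadbcbbaba')
  5 → (12, 'ba')
  6 → (10, 'baba')
  7 → (9, 'bbaba')
  8 → (7, 'bcbbaba')
  9 → (8, 'cbbaba')
  10 → (2, 'cdaadbcbbaba')
  11 → (3, 'daadbcbbaba')
  12 → (6, 'dbcbbaba')
  13 → (1, 'dcdaadbcbbaba')

SA = [13, 4, 11, 5, 0, 12, 10, 9, 7, 8, 2, 3, 6, 1]
i: (SA[i-1],SA[i]) lcp shared
  1: (13,4) 1 'a'
  2: (4,11) 1 'a'
  3: (11,5) 1 'a'
  4: (5,0) 2 'ad'
  5: (0,12) 0 ''
  6: (12,10) 2 'ba'
  7: (10,9) 1 'b'
  8: (9,7) 1 'b'
  9: (7,8) 0 ''
  10: (8,2) 1 'c'
  11: (2,3) 0 ''
  12: (3,6) 1 'd'
  13: (6,1) 1 'd'

n(n+1)/2 = 14·15/2 = 105
Σ LCP = 0 + 1 + 1 + 1 + 2 + 0 + 2 + 1 + 1 + 0 + 1 + 0 + 1 + 1 = 12
distinct = 105 − 12 = 93

93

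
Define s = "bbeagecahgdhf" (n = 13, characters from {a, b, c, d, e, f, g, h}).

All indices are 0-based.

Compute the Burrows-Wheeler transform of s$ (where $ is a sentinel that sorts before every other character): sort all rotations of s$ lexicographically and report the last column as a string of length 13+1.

fec$begbghhada

rank  rotation        last
    0  $bbeagecahgdhf  f
    1  agecahgdhf$bbe  e
    2  ahgdhf$bbeagec  c
    3  bbeagecahgdhf$  $
    4  beagecahgdhf$b  b
    5  cahgdhf$bbeage  e
    6  dhf$bbeagecahg  g
    7  eagecahgdhf$bb  b
    8  ecahgdhf$bbeag  g
    9  f$bbeagecahgdh  h
   10  gdhf$bbeagecah  h
   11  gecahgdhf$bbea  a
   12  hf$bbeagecahgd  d
   13  hgdhf$bbeageca  a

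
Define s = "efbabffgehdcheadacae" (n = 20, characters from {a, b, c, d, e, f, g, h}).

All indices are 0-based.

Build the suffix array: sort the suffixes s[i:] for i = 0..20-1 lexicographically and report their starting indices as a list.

sorted suffixes:
  #0 SA[0]=3  'abffgehdcheadacae'
  #1 SA[1]=16  'acae'
  #2 SA[2]=14  'adacae'
  #3 SA[3]=18  'ae'
  #4 SA[4]=2  'babffgehdcheadacae'
  #5 SA[5]=4  'bffgehdcheadacae'
  #6 SA[6]=17  'cae'
  #7 SA[7]=11  'cheadacae'
  #8 SA[8]=15  'dacae'
  #9 SA[9]=10  'dcheadacae'
  #10 SA[10]=19  'e'
  #11 SA[11]=13  'eadacae'
  #12 SA[12]=0  'efbabffgehdcheadacae'
  #13 SA[13]=8  'ehdcheadacae'
  #14 SA[14]=1  'fbabffgehdcheadacae'
  #15 SA[15]=5  'ffgehdcheadacae'
  #16 SA[16]=6  'fgehdcheadacae'
  #17 SA[17]=7  'gehdcheadacae'
  #18 SA[18]=9  'hdcheadacae'
  #19 SA[19]=12  'headacae'

[3, 16, 14, 18, 2, 4, 17, 11, 15, 10, 19, 13, 0, 8, 1, 5, 6, 7, 9, 12]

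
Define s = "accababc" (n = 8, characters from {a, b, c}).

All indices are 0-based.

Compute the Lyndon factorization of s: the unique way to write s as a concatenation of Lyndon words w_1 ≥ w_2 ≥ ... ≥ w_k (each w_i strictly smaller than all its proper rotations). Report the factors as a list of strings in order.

emit factor 1: 'acc' (i=0, period=3)
emit factor 2: 'ababc' (i=3, period=5)

["acc", "ababc"]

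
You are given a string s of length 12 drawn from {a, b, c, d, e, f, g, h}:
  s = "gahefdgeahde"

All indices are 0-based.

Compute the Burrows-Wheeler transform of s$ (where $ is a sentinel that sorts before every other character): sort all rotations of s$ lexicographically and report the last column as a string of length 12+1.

eeghfdghe$daa

rank  rotation       last
    0  $gahefdgeahde  e
    1  ahde$gahefdge  e
    2  ahefdgeahde$g  g
    3  de$gahefdgeah  h
    4  dgeahde$gahef  f
    5  e$gahefdgeahd  d
    6  eahde$gahefdg  g
    7  efdgeahde$gah  h
    8  fdgeahde$gahe  e
    9  gahefdgeahde$  $
   10  geahde$gahefd  d
   11  hde$gahefdgea  a
   12  hefdgeahde$ga  a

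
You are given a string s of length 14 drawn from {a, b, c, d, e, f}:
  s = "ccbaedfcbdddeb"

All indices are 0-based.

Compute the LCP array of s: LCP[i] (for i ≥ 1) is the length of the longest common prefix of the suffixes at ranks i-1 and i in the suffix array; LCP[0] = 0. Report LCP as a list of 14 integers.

rank→(start, suffix):
  0 → (3, 'aedfcbdddeb')
  1 → (13, 'b')
  2 → (2, 'baedfcbdddeb')
  3 → (8, 'bdddeb')
  4 → (1, 'cbaedfcbdddeb')
  5 → (7, 'cbdddeb')
  6 → (0, 'ccbaedfcbdddeb')
  7 → (9, 'dddeb')
  8 → (10, 'ddeb')
  9 → (11, 'deb')
  10 → (5, 'dfcbdddeb')
  11 → (12, 'eb')
  12 → (4, 'edfcbdddeb')
  13 → (6, 'fcbdddeb')

SA = [3, 13, 2, 8, 1, 7, 0, 9, 10, 11, 5, 12, 4, 6]
rank  pair      lcp
   1  s[3:],s[13:]  0  ''
   2  s[13:],s[2:]  1  'b'
   3  s[2:],s[8:]  1  'b'
   4  s[8:],s[1:]  0  ''
   5  s[1:],s[7:]  2  'cb'
   6  s[7:],s[0:]  1  'c'
   7  s[0:],s[9:]  0  ''
   8  s[9:],s[10:]  2  'dd'
   9  s[10:],s[11:]  1  'd'
  10  s[11:],s[5:]  1  'd'
  11  s[5:],s[12:]  0  ''
  12  s[12:],s[4:]  1  'e'
  13  s[4:],s[6:]  0  ''

[0, 0, 1, 1, 0, 2, 1, 0, 2, 1, 1, 0, 1, 0]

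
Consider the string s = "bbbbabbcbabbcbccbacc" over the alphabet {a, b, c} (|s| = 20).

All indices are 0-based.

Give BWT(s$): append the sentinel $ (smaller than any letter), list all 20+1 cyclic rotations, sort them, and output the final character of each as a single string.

rank  rotation               last
    0  $bbbbabbcbabbcbccbacc  c
    1  abbcbabbcbccbacc$bbbb  b
    2  abbcbccbacc$bbbbabbcb  b
    3  acc$bbbbabbcbabbcbccb  b
    4  babbcbabbcbccbacc$bbb  b
    5  babbcbccbacc$bbbbabbc  c
    6  bacc$bbbbabbcbabbcbcc  c
    7  bbabbcbabbcbccbacc$bb  b
    8  bbbabbcbabbcbccbacc$b  b
    9  bbbbabbcbabbcbccbacc$  $
   10  bbcbabbcbccbacc$bbbba  a
   11  bbcbccbacc$bbbbabbcba  a
   12  bcbabbcbccbacc$bbbbab  b
   13  bcbccbacc$bbbbabbcbab  b
   14  bccbacc$bbbbabbcbabbc  c
   15  c$bbbbabbcbabbcbccbac  c
   16  cbabbcbccbacc$bbbbabb  b
   17  cbacc$bbbbabbcbabbcbc  c
   18  cbccbacc$bbbbabbcbabb  b
   19  cc$bbbbabbcbabbcbccba  a
   20  ccbacc$bbbbabbcbabbcb  b

cbbbbccbb$aabbccbcbab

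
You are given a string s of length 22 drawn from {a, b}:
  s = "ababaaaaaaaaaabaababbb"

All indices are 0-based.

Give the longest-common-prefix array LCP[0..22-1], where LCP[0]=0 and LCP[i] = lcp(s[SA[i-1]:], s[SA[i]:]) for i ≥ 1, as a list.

[0, 9, 8, 7, 6, 5, 4, 3, 2, 4, 1, 4, 3, 4, 2, 0, 1, 3, 2, 3, 1, 2]

sorted suffixes:
  #0 SA[0]=4  'aaaaaaaaaabaababbb'
  #1 SA[1]=5  'aaaaaaaaabaababbb'
  #2 SA[2]=6  'aaaaaaaabaababbb'
  #3 SA[3]=7  'aaaaaaabaababbb'
  #4 SA[4]=8  'aaaaaabaababbb'
  #5 SA[5]=9  'aaaaabaababbb'
  #6 SA[6]=10  'aaaabaababbb'
  #7 SA[7]=11  'aaabaababbb'
  #8 SA[8]=12  'aabaababbb'
  #9 SA[9]=15  'aababbb'
  #10 SA[10]=2  'abaaaaaaaaaabaababbb'
  #11 SA[11]=13  'abaababbb'
  #12 SA[12]=0  'ababaaaaaaaaaabaababbb'
  #13 SA[13]=16  'ababbb'
  #14 SA[14]=18  'abbb'
  #15 SA[15]=21  'b'
  #16 SA[16]=3  'baaaaaaaaaabaababbb'
  #17 SA[17]=14  'baababbb'
  #18 SA[18]=1  'babaaaaaaaaaabaababbb'
  #19 SA[19]=17  'babbb'
  #20 SA[20]=20  'bb'
  #21 SA[21]=19  'bbb'

SA = [4, 5, 6, 7, 8, 9, 10, 11, 12, 15, 2, 13, 0, 16, 18, 21, 3, 14, 1, 17, 20, 19]
rank  pair      lcp
   1  s[4:],s[5:]  9  'aaaaaaaaa'
   2  s[5:],s[6:]  8  'aaaaaaaa'
   3  s[6:],s[7:]  7  'aaaaaaa'
   4  s[7:],s[8:]  6  'aaaaaa'
   5  s[8:],s[9:]  5  'aaaaa'
   6  s[9:],s[10:]  4  'aaaa'
   7  s[10:],s[11:]  3  'aaa'
   8  s[11:],s[12:]  2  'aa'
   9  s[12:],s[15:]  4  'aaba'
  10  s[15:],s[2:]  1  'a'
  11  s[2:],s[13:]  4  'abaa'
  12  s[13:],s[0:]  3  'aba'
  13  s[0:],s[16:]  4  'abab'
  14  s[16:],s[18:]  2  'ab'
  15  s[18:],s[21:]  0  ''
  16  s[21:],s[3:]  1  'b'
  17  s[3:],s[14:]  3  'baa'
  18  s[14:],s[1:]  2  'ba'
  19  s[1:],s[17:]  3  'bab'
  20  s[17:],s[20:]  1  'b'
  21  s[20:],s[19:]  2  'bb'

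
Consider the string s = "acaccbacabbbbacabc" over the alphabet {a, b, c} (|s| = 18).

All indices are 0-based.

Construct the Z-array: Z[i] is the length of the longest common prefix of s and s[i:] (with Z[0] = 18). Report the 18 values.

[18, 0, 2, 0, 0, 0, 3, 0, 1, 0, 0, 0, 0, 3, 0, 1, 0, 0]

Z[0]=18
i=1: fresh scan; Z[1]=0
i=2: fresh scan; Z[2]=2 scan→box=[2,4)
i=3: min(r-i=1, Z[1]=0)=0; Z[3]=0
i=4: fresh scan; Z[4]=0
i=5: fresh scan; Z[5]=0
i=6: fresh scan; Z[6]=3 scan→box=[6,9)
i=7: min(r-i=2, Z[1]=0)=0; Z[7]=0
i=8: min(r-i=1, Z[2]=2)=1; Z[8]=1
i=9: fresh scan; Z[9]=0
i=10: fresh scan; Z[10]=0
i=11: fresh scan; Z[11]=0
i=12: fresh scan; Z[12]=0
i=13: fresh scan; Z[13]=3 scan→box=[13,16)
i=14: min(r-i=2, Z[1]=0)=0; Z[14]=0
i=15: min(r-i=1, Z[2]=2)=1; Z[15]=1
i=16: fresh scan; Z[16]=0
i=17: fresh scan; Z[17]=0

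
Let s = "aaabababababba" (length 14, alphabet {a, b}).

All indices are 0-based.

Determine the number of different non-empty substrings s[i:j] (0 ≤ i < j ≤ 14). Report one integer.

63

rank→(start, suffix):
  0 → (13, 'a')
  1 → (0, 'aaabababababba')
  2 → (1, 'aabababababba')
  3 → (2, 'abababababba')
  4 → (4, 'ababababba')
  5 → (6, 'abababba')
  6 → (8, 'ababba')
  7 → (10, 'abba')
  8 → (12, 'ba')
  9 → (3, 'bababababba')
  10 → (5, 'babababba')
  11 → (7, 'bababba')
  12 → (9, 'babba')
  13 → (11, 'bba')

SA = [13, 0, 1, 2, 4, 6, 8, 10, 12, 3, 5, 7, 9, 11]
i: (SA[i-1],SA[i]) lcp shared
  1: (13,0) 1 'a'
  2: (0,1) 2 'aa'
  3: (1,2) 1 'a'
  4: (2,4) 8 'abababab'
  5: (4,6) 6 'ababab'
  6: (6,8) 4 'abab'
  7: (8,10) 2 'ab'
  8: (10,12) 0 ''
  9: (12,3) 2 'ba'
  10: (3,5) 7 'bababab'
  11: (5,7) 5 'babab'
  12: (7,9) 3 'bab'
  13: (9,11) 1 'b'

n(n+1)/2 = 14·15/2 = 105
Σ LCP = 0 + 1 + 2 + 1 + 8 + 6 + 4 + 2 + 0 + 2 + 7 + 5 + 3 + 1 = 42
distinct = 105 − 42 = 63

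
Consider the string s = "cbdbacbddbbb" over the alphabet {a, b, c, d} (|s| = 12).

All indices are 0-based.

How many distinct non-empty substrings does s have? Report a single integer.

rank→(start, suffix):
  0 → (4, 'acbddbbb')
  1 → (11, 'b')
  2 → (3, 'bacbddbbb')
  3 → (10, 'bb')
  4 → (9, 'bbb')
  5 → (1, 'bdbacbddbbb')
  6 → (6, 'bddbbb')
  7 → (0, 'cbdbacbddbbb')
  8 → (5, 'cbddbbb')
  9 → (2, 'dbacbddbbb')
  10 → (8, 'dbbb')
  11 → (7, 'ddbbb')

SA = [4, 11, 3, 10, 9, 1, 6, 0, 5, 2, 8, 7]
rank  pair      lcp
   1  s[4:],s[11:]  0  ''
   2  s[11:],s[3:]  1  'b'
   3  s[3:],s[10:]  1  'b'
   4  s[10:],s[9:]  2  'bb'
   5  s[9:],s[1:]  1  'b'
   6  s[1:],s[6:]  2  'bd'
   7  s[6:],s[0:]  0  ''
   8  s[0:],s[5:]  3  'cbd'
   9  s[5:],s[2:]  0  ''
  10  s[2:],s[8:]  2  'db'
  11  s[8:],s[7:]  1  'd'

n(n+1)/2 = 12·13/2 = 78
Σ LCP = 0 + 0 + 1 + 1 + 2 + 1 + 2 + 0 + 3 + 0 + 2 + 1 = 13
distinct = 78 − 13 = 65

65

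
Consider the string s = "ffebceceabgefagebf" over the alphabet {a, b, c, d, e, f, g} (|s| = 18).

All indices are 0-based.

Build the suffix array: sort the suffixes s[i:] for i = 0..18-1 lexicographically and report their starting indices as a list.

sorted suffixes:
  #0 SA[0]=8  'abgefagebf'
  #1 SA[1]=13  'agebf'
  #2 SA[2]=3  'bceceabgefagebf'
  #3 SA[3]=16  'bf'
  #4 SA[4]=9  'bgefagebf'
  #5 SA[5]=6  'ceabgefagebf'
  #6 SA[6]=4  'ceceabgefagebf'
  #7 SA[7]=7  'eabgefagebf'
  #8 SA[8]=2  'ebceceabgefagebf'
  #9 SA[9]=15  'ebf'
  #10 SA[10]=5  'eceabgefagebf'
  #11 SA[11]=11  'efagebf'
  #12 SA[12]=17  'f'
  #13 SA[13]=12  'fagebf'
  #14 SA[14]=1  'febceceabgefagebf'
  #15 SA[15]=0  'ffebceceabgefagebf'
  #16 SA[16]=14  'gebf'
  #17 SA[17]=10  'gefagebf'

[8, 13, 3, 16, 9, 6, 4, 7, 2, 15, 5, 11, 17, 12, 1, 0, 14, 10]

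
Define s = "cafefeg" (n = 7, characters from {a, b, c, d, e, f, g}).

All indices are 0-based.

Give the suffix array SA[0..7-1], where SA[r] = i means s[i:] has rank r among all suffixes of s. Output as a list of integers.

rank | idx | suffix
   0 |   1 | afefeg
   1 |   0 | cafefeg
   2 |   3 | efeg
   3 |   5 | eg
   4 |   2 | fefeg
   5 |   4 | feg
   6 |   6 | g

[1, 0, 3, 5, 2, 4, 6]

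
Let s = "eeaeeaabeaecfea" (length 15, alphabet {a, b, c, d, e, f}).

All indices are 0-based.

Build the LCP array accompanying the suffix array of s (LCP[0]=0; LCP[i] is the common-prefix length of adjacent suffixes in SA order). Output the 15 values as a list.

[0, 1, 1, 1, 2, 0, 0, 0, 2, 2, 3, 1, 1, 3, 0]

rank→(start, suffix):
  0 → (14, 'a')
  1 → (5, 'aabeaecfea')
  2 → (6, 'abeaecfea')
  3 → (9, 'aecfea')
  4 → (2, 'aeeaabeaecfea')
  5 → (7, 'beaecfea')
  6 → (11, 'cfea')
  7 → (13, 'ea')
  8 → (4, 'eaabeaecfea')
  9 → (8, 'eaecfea')
  10 → (1, 'eaeeaabeaecfea')
  11 → (10, 'ecfea')
  12 → (3, 'eeaabeaecfea')
  13 → (0, 'eeaeeaabeaecfea')
  14 → (12, 'fea')

SA = [14, 5, 6, 9, 2, 7, 11, 13, 4, 8, 1, 10, 3, 0, 12]
rank  pair      lcp
   1  s[14:],s[5:]  1  'a'
   2  s[5:],s[6:]  1  'a'
   3  s[6:],s[9:]  1  'a'
   4  s[9:],s[2:]  2  'ae'
   5  s[2:],s[7:]  0  ''
   6  s[7:],s[11:]  0  ''
   7  s[11:],s[13:]  0  ''
   8  s[13:],s[4:]  2  'ea'
   9  s[4:],s[8:]  2  'ea'
  10  s[8:],s[1:]  3  'eae'
  11  s[1:],s[10:]  1  'e'
  12  s[10:],s[3:]  1  'e'
  13  s[3:],s[0:]  3  'eea'
  14  s[0:],s[12:]  0  ''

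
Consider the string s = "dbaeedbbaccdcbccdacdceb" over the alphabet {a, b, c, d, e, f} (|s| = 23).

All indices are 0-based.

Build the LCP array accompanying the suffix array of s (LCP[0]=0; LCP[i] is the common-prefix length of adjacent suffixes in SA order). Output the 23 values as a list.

[0, 2, 1, 0, 1, 2, 1, 1, 0, 1, 3, 1, 2, 3, 1, 0, 1, 2, 1, 2, 0, 1, 1]

rank | idx | suffix
   0 |   8 | accdcbccdacdceb
   1 |  17 | acdceb
   2 |   2 | aeedbbaccdcbccdacdceb
   3 |  22 | b
   4 |   7 | baccdcbccdacdceb
   5 |   1 | baeedbbaccdcbccdacdceb
   6 |   6 | bbaccdcbccdacdceb
   7 |  13 | bccdacdceb
   8 |  12 | cbccdacdceb
   9 |  14 | ccdacdceb
  10 |   9 | ccdcbccdacdceb
  11 |  15 | cdacdceb
  12 |  10 | cdcbccdacdceb
  13 |  18 | cdceb
  14 |  20 | ceb
  15 |  16 | dacdceb
  16 |   0 | dbaeedbbaccdcbccdacdceb
  17 |   5 | dbbaccdcbccdacdceb
  18 |  11 | dcbccdacdceb
  19 |  19 | dceb
  20 |  21 | eb
  21 |   4 | edbbaccdcbccdacdceb
  22 |   3 | eedbbaccdcbccdacdceb

SA = [8, 17, 2, 22, 7, 1, 6, 13, 12, 14, 9, 15, 10, 18, 20, 16, 0, 5, 11, 19, 21, 4, 3]
rank  pair      lcp
   1  s[8:],s[17:]  2  'ac'
   2  s[17:],s[2:]  1  'a'
   3  s[2:],s[22:]  0  ''
   4  s[22:],s[7:]  1  'b'
   5  s[7:],s[1:]  2  'ba'
   6  s[1:],s[6:]  1  'b'
   7  s[6:],s[13:]  1  'b'
   8  s[13:],s[12:]  0  ''
   9  s[12:],s[14:]  1  'c'
  10  s[14:],s[9:]  3  'ccd'
  11  s[9:],s[15:]  1  'c'
  12  s[15:],s[10:]  2  'cd'
  13  s[10:],s[18:]  3  'cdc'
  14  s[18:],s[20:]  1  'c'
  15  s[20:],s[16:]  0  ''
  16  s[16:],s[0:]  1  'd'
  17  s[0:],s[5:]  2  'db'
  18  s[5:],s[11:]  1  'd'
  19  s[11:],s[19:]  2  'dc'
  20  s[19:],s[21:]  0  ''
  21  s[21:],s[4:]  1  'e'
  22  s[4:],s[3:]  1  'e'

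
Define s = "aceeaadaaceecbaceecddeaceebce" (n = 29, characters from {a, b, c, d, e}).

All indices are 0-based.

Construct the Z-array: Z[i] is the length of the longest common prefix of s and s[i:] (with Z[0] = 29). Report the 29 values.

Z[0]=29
i=1: outside box; Z[1]=0
i=2: outside box; Z[2]=0
i=3: outside box; Z[3]=0
i=4: outside box; Z[4]=1 extend→box=[4,5)
i=5: outside box; Z[5]=1 extend→box=[5,6)
i=6: outside box; Z[6]=0
i=7: outside box; Z[7]=1 extend→box=[7,8)
i=8: outside box; Z[8]=4 extend→box=[8,12)
i=9: min(r-i=3, Z[1]=0)=0; Z[9]=0
i=10: min(r-i=2, Z[2]=0)=0; Z[10]=0
i=11: min(r-i=1, Z[3]=0)=0; Z[11]=0
i=12: outside box; Z[12]=0
i=13: outside box; Z[13]=0
i=14: outside box; Z[14]=4 extend→box=[14,18)
i=15: min(r-i=3, Z[1]=0)=0; Z[15]=0
i=16: min(r-i=2, Z[2]=0)=0; Z[16]=0
i=17: min(r-i=1, Z[3]=0)=0; Z[17]=0
i=18: outside box; Z[18]=0
i=19: outside box; Z[19]=0
i=20: outside box; Z[20]=0
i=21: outside box; Z[21]=0
i=22: outside box; Z[22]=4 extend→box=[22,26)
i=23: min(r-i=3, Z[1]=0)=0; Z[23]=0
i=24: min(r-i=2, Z[2]=0)=0; Z[24]=0
i=25: min(r-i=1, Z[3]=0)=0; Z[25]=0
i=26: outside box; Z[26]=0
i=27: outside box; Z[27]=0
i=28: outside box; Z[28]=0

[29, 0, 0, 0, 1, 1, 0, 1, 4, 0, 0, 0, 0, 0, 4, 0, 0, 0, 0, 0, 0, 0, 4, 0, 0, 0, 0, 0, 0]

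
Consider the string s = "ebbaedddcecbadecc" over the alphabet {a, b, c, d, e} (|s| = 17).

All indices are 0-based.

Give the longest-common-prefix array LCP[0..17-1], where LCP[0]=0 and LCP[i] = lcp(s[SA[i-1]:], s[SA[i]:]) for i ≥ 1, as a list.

[0, 1, 0, 2, 1, 0, 1, 1, 1, 0, 1, 2, 1, 0, 1, 2, 1]

rank | idx | suffix
   0 |  12 | adecc
   1 |   3 | aedddcecbadecc
   2 |  11 | badecc
   3 |   2 | baedddcecbadecc
   4 |   1 | bbaedddcecbadecc
   5 |  16 | c
   6 |  10 | cbadecc
   7 |  15 | cc
   8 |   8 | cecbadecc
   9 |   7 | dcecbadecc
  10 |   6 | ddcecbadecc
  11 |   5 | dddcecbadecc
  12 |  13 | decc
  13 |   0 | ebbaedddcecbadecc
  14 |   9 | ecbadecc
  15 |  14 | ecc
  16 |   4 | edddcecbadecc

SA = [12, 3, 11, 2, 1, 16, 10, 15, 8, 7, 6, 5, 13, 0, 9, 14, 4]
rank  pair      lcp
   1  s[12:],s[3:]  1  'a'
   2  s[3:],s[11:]  0  ''
   3  s[11:],s[2:]  2  'ba'
   4  s[2:],s[1:]  1  'b'
   5  s[1:],s[16:]  0  ''
   6  s[16:],s[10:]  1  'c'
   7  s[10:],s[15:]  1  'c'
   8  s[15:],s[8:]  1  'c'
   9  s[8:],s[7:]  0  ''
  10  s[7:],s[6:]  1  'd'
  11  s[6:],s[5:]  2  'dd'
  12  s[5:],s[13:]  1  'd'
  13  s[13:],s[0:]  0  ''
  14  s[0:],s[9:]  1  'e'
  15  s[9:],s[14:]  2  'ec'
  16  s[14:],s[4:]  1  'e'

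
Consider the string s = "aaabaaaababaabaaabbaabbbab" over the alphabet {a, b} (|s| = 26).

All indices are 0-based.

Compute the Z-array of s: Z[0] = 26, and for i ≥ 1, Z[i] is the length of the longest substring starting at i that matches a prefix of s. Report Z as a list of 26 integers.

[26, 2, 1, 0, 3, 5, 2, 1, 0, 1, 0, 2, 1, 0, 4, 2, 1, 0, 0, 2, 1, 0, 0, 0, 1, 0]

Z[0]=26
i=1: fresh scan; Z[1]=2 grow→box=[1,3)
i=2: min(r-i=1, Z[1]=2)=1; Z[2]=1
i=3: fresh scan; Z[3]=0
i=4: fresh scan; Z[4]=3 grow→box=[4,7)
i=5: min(r-i=2, Z[1]=2)=2; Z[5]=5 grow→box=[5,10)
i=6: min(r-i=4, Z[1]=2)=2; Z[6]=2
i=7: min(r-i=3, Z[2]=1)=1; Z[7]=1
i=8: min(r-i=2, Z[3]=0)=0; Z[8]=0
i=9: min(r-i=1, Z[4]=3)=1; Z[9]=1
i=10: fresh scan; Z[10]=0
i=11: fresh scan; Z[11]=2 grow→box=[11,13)
i=12: min(r-i=1, Z[1]=2)=1; Z[12]=1
i=13: fresh scan; Z[13]=0
i=14: fresh scan; Z[14]=4 grow→box=[14,18)
i=15: min(r-i=3, Z[1]=2)=2; Z[15]=2
i=16: min(r-i=2, Z[2]=1)=1; Z[16]=1
i=17: min(r-i=1, Z[3]=0)=0; Z[17]=0
i=18: fresh scan; Z[18]=0
i=19: fresh scan; Z[19]=2 grow→box=[19,21)
i=20: min(r-i=1, Z[1]=2)=1; Z[20]=1
i=21: fresh scan; Z[21]=0
i=22: fresh scan; Z[22]=0
i=23: fresh scan; Z[23]=0
i=24: fresh scan; Z[24]=1 grow→box=[24,25)
i=25: fresh scan; Z[25]=0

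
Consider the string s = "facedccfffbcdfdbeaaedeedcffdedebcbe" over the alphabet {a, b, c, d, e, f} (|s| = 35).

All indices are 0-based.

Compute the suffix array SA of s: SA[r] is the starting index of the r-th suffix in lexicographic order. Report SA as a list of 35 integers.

rank | idx | suffix
   0 |  17 | aaedeedcffdedebcbe
   1 |   1 | acedccfffbcdfdbeaaedeedcffdedebcbe
   2 |  18 | aedeedcffdedebcbe
   3 |  31 | bcbe
   4 |  10 | bcdfdbeaaedeedcffdedebcbe
   5 |  33 | be
   6 |  15 | beaaedeedcffdedebcbe
   7 |  32 | cbe
   8 |   5 | ccfffbcdfdbeaaedeedcffdedebcbe
   9 |  11 | cdfdbeaaedeedcffdedebcbe
  10 |   2 | cedccfffbcdfdbeaaedeedcffdedebcbe
  11 |  24 | cffdedebcbe
  12 |   6 | cfffbcdfdbeaaedeedcffdedebcbe
  13 |  14 | dbeaaedeedcffdedebcbe
  14 |   4 | dccfffbcdfdbeaaedeedcffdedebcbe
  15 |  23 | dcffdedebcbe
  16 |  29 | debcbe
  17 |  27 | dedebcbe
  18 |  20 | deedcffdedebcbe
  19 |  12 | dfdbeaaedeedcffdedebcbe
  20 |  34 | e
  21 |  16 | eaaedeedcffdedebcbe
  22 |  30 | ebcbe
  23 |   3 | edccfffbcdfdbeaaedeedcffdedebcbe
  24 |  22 | edcffdedebcbe
  25 |  28 | edebcbe
  26 |  19 | edeedcffdedebcbe
  27 |  21 | eedcffdedebcbe
  28 |   0 | facedccfffbcdfdbeaaedeedcffdedebcbe
  29 |   9 | fbcdfdbeaaedeedcffdedebcbe
  30 |  13 | fdbeaaedeedcffdedebcbe
  31 |  26 | fdedebcbe
  32 |   8 | ffbcdfdbeaaedeedcffdedebcbe
  33 |  25 | ffdedebcbe
  34 |   7 | fffbcdfdbeaaedeedcffdedebcbe

[17, 1, 18, 31, 10, 33, 15, 32, 5, 11, 2, 24, 6, 14, 4, 23, 29, 27, 20, 12, 34, 16, 30, 3, 22, 28, 19, 21, 0, 9, 13, 26, 8, 25, 7]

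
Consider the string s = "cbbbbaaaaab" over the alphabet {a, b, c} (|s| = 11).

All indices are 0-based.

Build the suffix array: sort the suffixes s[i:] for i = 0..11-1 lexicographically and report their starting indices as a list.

[5, 6, 7, 8, 9, 10, 4, 3, 2, 1, 0]

sorted suffixes:
  #0 SA[0]=5  'aaaaab'
  #1 SA[1]=6  'aaaab'
  #2 SA[2]=7  'aaab'
  #3 SA[3]=8  'aab'
  #4 SA[4]=9  'ab'
  #5 SA[5]=10  'b'
  #6 SA[6]=4  'baaaaab'
  #7 SA[7]=3  'bbaaaaab'
  #8 SA[8]=2  'bbbaaaaab'
  #9 SA[9]=1  'bbbbaaaaab'
  #10 SA[10]=0  'cbbbbaaaaab'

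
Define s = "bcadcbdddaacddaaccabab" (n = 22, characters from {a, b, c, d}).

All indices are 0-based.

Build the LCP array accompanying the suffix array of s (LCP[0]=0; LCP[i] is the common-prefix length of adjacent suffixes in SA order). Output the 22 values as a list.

[0, 3, 1, 2, 1, 2, 1, 0, 1, 1, 1, 0, 2, 1, 1, 1, 0, 4, 1, 1, 5, 2]

rank | idx | suffix
   0 |  14 | aaccabab
   1 |   9 | aacddaaccabab
   2 |  20 | ab
   3 |  18 | abab
   4 |  15 | accabab
   5 |  10 | acddaaccabab
   6 |   2 | adcbdddaacddaaccabab
   7 |  21 | b
   8 |  19 | bab
   9 |   0 | bcadcbdddaacddaaccabab
  10 |   5 | bdddaacddaaccabab
  11 |  17 | cabab
  12 |   1 | cadcbdddaacddaaccabab
  13 |   4 | cbdddaacddaaccabab
  14 |  16 | ccabab
  15 |  11 | cddaaccabab
  16 |  13 | daaccabab
  17 |   8 | daacddaaccabab
  18 |   3 | dcbdddaacddaaccabab
  19 |  12 | ddaaccabab
  20 |   7 | ddaacddaaccabab
  21 |   6 | dddaacddaaccabab

SA = [14, 9, 20, 18, 15, 10, 2, 21, 19, 0, 5, 17, 1, 4, 16, 11, 13, 8, 3, 12, 7, 6]
rank  pair      lcp
   1  s[14:],s[9:]  3  'aac'
   2  s[9:],s[20:]  1  'a'
   3  s[20:],s[18:]  2  'ab'
   4  s[18:],s[15:]  1  'a'
   5  s[15:],s[10:]  2  'ac'
   6  s[10:],s[2:]  1  'a'
   7  s[2:],s[21:]  0  ''
   8  s[21:],s[19:]  1  'b'
   9  s[19:],s[0:]  1  'b'
  10  s[0:],s[5:]  1  'b'
  11  s[5:],s[17:]  0  ''
  12  s[17:],s[1:]  2  'ca'
  13  s[1:],s[4:]  1  'c'
  14  s[4:],s[16:]  1  'c'
  15  s[16:],s[11:]  1  'c'
  16  s[11:],s[13:]  0  ''
  17  s[13:],s[8:]  4  'daac'
  18  s[8:],s[3:]  1  'd'
  19  s[3:],s[12:]  1  'd'
  20  s[12:],s[7:]  5  'ddaac'
  21  s[7:],s[6:]  2  'dd'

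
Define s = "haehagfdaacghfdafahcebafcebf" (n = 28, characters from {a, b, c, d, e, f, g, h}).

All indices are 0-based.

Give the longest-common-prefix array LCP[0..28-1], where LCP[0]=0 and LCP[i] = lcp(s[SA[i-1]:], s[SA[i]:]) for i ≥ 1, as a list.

rank→(start, suffix):
  0 → (8, 'aacghfdafahcebafcebf')
  1 → (9, 'acghfdafahcebafcebf')
  2 → (1, 'aehagfdaacghfdafahcebafcebf')
  3 → (15, 'afahcebafcebf')
  4 → (22, 'afcebf')
  5 → (4, 'agfdaacghfdafahcebafcebf')
  6 → (17, 'ahcebafcebf')
  7 → (21, 'bafcebf')
  8 → (26, 'bf')
  9 → (19, 'cebafcebf')
  10 → (24, 'cebf')
  11 → (10, 'cghfdafahcebafcebf')
  12 → (7, 'daacghfdafahcebafcebf')
  13 → (14, 'dafahcebafcebf')
  14 → (20, 'ebafcebf')
  15 → (25, 'ebf')
  16 → (2, 'ehagfdaacghfdafahcebafcebf')
  17 → (27, 'f')
  18 → (16, 'fahcebafcebf')
  19 → (23, 'fcebf')
  20 → (6, 'fdaacghfdafahcebafcebf')
  21 → (13, 'fdafahcebafcebf')
  22 → (5, 'gfdaacghfdafahcebafcebf')
  23 → (11, 'ghfdafahcebafcebf')
  24 → (0, 'haehagfdaacghfdafahcebafcebf')
  25 → (3, 'hagfdaacghfdafahcebafcebf')
  26 → (18, 'hcebafcebf')
  27 → (12, 'hfdafahcebafcebf')

SA = [8, 9, 1, 15, 22, 4, 17, 21, 26, 19, 24, 10, 7, 14, 20, 25, 2, 27, 16, 23, 6, 13, 5, 11, 0, 3, 18, 12]
i: (SA[i-1],SA[i]) lcp shared
  1: (8,9) 1 'a'
  2: (9,1) 1 'a'
  3: (1,15) 1 'a'
  4: (15,22) 2 'af'
  5: (22,4) 1 'a'
  6: (4,17) 1 'a'
  7: (17,21) 0 ''
  8: (21,26) 1 'b'
  9: (26,19) 0 ''
  10: (19,24) 3 'ceb'
  11: (24,10) 1 'c'
  12: (10,7) 0 ''
  13: (7,14) 2 'da'
  14: (14,20) 0 ''
  15: (20,25) 2 'eb'
  16: (25,2) 1 'e'
  17: (2,27) 0 ''
  18: (27,16) 1 'f'
  19: (16,23) 1 'f'
  20: (23,6) 1 'f'
  21: (6,13) 3 'fda'
  22: (13,5) 0 ''
  23: (5,11) 1 'g'
  24: (11,0) 0 ''
  25: (0,3) 2 'ha'
  26: (3,18) 1 'h'
  27: (18,12) 1 'h'

[0, 1, 1, 1, 2, 1, 1, 0, 1, 0, 3, 1, 0, 2, 0, 2, 1, 0, 1, 1, 1, 3, 0, 1, 0, 2, 1, 1]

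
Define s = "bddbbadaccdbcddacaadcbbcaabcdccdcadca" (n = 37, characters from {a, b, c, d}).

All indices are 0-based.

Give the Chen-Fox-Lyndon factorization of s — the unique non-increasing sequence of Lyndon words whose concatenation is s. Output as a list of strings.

["bdd", "b", "b", "ad", "accdbcdd", "ac", "aadcbbc", "aabcdccdcadc", "a"]

emit factor 1: 'bdd' (i=0, period=3)
emit factor 2: 'b' (i=3, period=1)
emit factor 3: 'b' (i=4, period=1)
emit factor 4: 'ad' (i=5, period=2)
emit factor 5: 'accdbcdd' (i=7, period=8)
emit factor 6: 'ac' (i=15, period=2)
emit factor 7: 'aadcbbc' (i=17, period=7)
emit factor 8: 'aabcdccdcadc' (i=24, period=12)
emit factor 9: 'a' (i=36, period=1)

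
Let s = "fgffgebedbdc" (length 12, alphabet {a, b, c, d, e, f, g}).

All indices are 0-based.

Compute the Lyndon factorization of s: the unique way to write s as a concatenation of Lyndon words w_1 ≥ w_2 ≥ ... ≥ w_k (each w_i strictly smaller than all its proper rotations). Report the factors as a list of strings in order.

emit factor 1: 'fg' (i=0, period=2)
emit factor 2: 'ffg' (i=2, period=3)
emit factor 3: 'e' (i=5, period=1)
emit factor 4: 'bed' (i=6, period=3)
emit factor 5: 'bdc' (i=9, period=3)

["fg", "ffg", "e", "bed", "bdc"]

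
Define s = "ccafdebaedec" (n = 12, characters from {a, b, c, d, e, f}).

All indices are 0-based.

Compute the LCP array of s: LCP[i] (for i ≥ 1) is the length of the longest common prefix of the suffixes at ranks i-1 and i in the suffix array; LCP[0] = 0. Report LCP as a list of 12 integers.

[0, 1, 0, 0, 1, 1, 0, 2, 0, 1, 1, 0]

rank | idx | suffix
   0 |   7 | aedec
   1 |   2 | afdebaedec
   2 |   6 | baedec
   3 |  11 | c
   4 |   1 | cafdebaedec
   5 |   0 | ccafdebaedec
   6 |   4 | debaedec
   7 |   9 | dec
   8 |   5 | ebaedec
   9 |  10 | ec
  10 |   8 | edec
  11 |   3 | fdebaedec

SA = [7, 2, 6, 11, 1, 0, 4, 9, 5, 10, 8, 3]
i: (SA[i-1],SA[i]) lcp shared
  1: (7,2) 1 'a'
  2: (2,6) 0 ''
  3: (6,11) 0 ''
  4: (11,1) 1 'c'
  5: (1,0) 1 'c'
  6: (0,4) 0 ''
  7: (4,9) 2 'de'
  8: (9,5) 0 ''
  9: (5,10) 1 'e'
  10: (10,8) 1 'e'
  11: (8,3) 0 ''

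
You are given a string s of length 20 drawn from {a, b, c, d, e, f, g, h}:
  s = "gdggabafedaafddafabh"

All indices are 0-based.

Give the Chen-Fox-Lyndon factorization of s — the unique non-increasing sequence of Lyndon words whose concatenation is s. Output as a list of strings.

emit factor 1: 'g' (i=0, period=1)
emit factor 2: 'dgg' (i=1, period=3)
emit factor 3: 'abafed' (i=4, period=6)
emit factor 4: 'aafddafabh' (i=10, period=10)

["g", "dgg", "abafed", "aafddafabh"]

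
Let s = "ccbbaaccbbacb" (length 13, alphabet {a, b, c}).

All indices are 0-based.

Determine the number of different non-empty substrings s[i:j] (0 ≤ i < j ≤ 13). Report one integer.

rank | idx | suffix
   0 |   4 | aaccbbacb
   1 |  10 | acb
   2 |   5 | accbbacb
   3 |  12 | b
   4 |   3 | baaccbbacb
   5 |   9 | bacb
   6 |   2 | bbaaccbbacb
   7 |   8 | bbacb
   8 |  11 | cb
   9 |   1 | cbbaaccbbacb
  10 |   7 | cbbacb
  11 |   0 | ccbbaaccbbacb
  12 |   6 | ccbbacb

SA = [4, 10, 5, 12, 3, 9, 2, 8, 11, 1, 7, 0, 6]
[i] adj suffixes → lcp
  [1] 4/10 → 1 ('a')
  [2] 10/5 → 2 ('ac')
  [3] 5/12 → 0 ('')
  [4] 12/3 → 1 ('b')
  [5] 3/9 → 2 ('ba')
  [6] 9/2 → 1 ('b')
  [7] 2/8 → 3 ('bba')
  [8] 8/11 → 0 ('')
  [9] 11/1 → 2 ('cb')
  [10] 1/7 → 4 ('cbba')
  [11] 7/0 → 1 ('c')
  [12] 0/6 → 5 ('ccbba')

n(n+1)/2 = 13·14/2 = 91
Σ LCP = 0 + 1 + 2 + 0 + 1 + 2 + 1 + 3 + 0 + 2 + 4 + 1 + 5 = 22
distinct = 91 − 22 = 69

69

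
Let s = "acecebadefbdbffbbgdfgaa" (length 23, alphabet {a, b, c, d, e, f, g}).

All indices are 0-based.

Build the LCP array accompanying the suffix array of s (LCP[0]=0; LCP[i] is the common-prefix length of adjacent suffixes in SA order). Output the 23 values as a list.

[0, 1, 1, 1, 0, 1, 1, 1, 1, 0, 2, 0, 1, 1, 0, 1, 1, 0, 2, 1, 1, 0, 1]

rank→(start, suffix):
  0 → (22, 'a')
  1 → (21, 'aa')
  2 → (0, 'acecebadefbdbffbbgdfgaa')
  3 → (6, 'adefbdbffbbgdfgaa')
  4 → (5, 'badefbdbffbbgdfgaa')
  5 → (15, 'bbgdfgaa')
  6 → (10, 'bdbffbbgdfgaa')
  7 → (12, 'bffbbgdfgaa')
  8 → (16, 'bgdfgaa')
  9 → (3, 'cebadefbdbffbbgdfgaa')
  10 → (1, 'cecebadefbdbffbbgdfgaa')
  11 → (11, 'dbffbbgdfgaa')
  12 → (7, 'defbdbffbbgdfgaa')
  13 → (18, 'dfgaa')
  14 → (4, 'ebadefbdbffbbgdfgaa')
  15 → (2, 'ecebadefbdbffbbgdfgaa')
  16 → (8, 'efbdbffbbgdfgaa')
  17 → (14, 'fbbgdfgaa')
  18 → (9, 'fbdbffbbgdfgaa')
  19 → (13, 'ffbbgdfgaa')
  20 → (19, 'fgaa')
  21 → (20, 'gaa')
  22 → (17, 'gdfgaa')

SA = [22, 21, 0, 6, 5, 15, 10, 12, 16, 3, 1, 11, 7, 18, 4, 2, 8, 14, 9, 13, 19, 20, 17]
[i] adj suffixes → lcp
  [1] 22/21 → 1 ('a')
  [2] 21/0 → 1 ('a')
  [3] 0/6 → 1 ('a')
  [4] 6/5 → 0 ('')
  [5] 5/15 → 1 ('b')
  [6] 15/10 → 1 ('b')
  [7] 10/12 → 1 ('b')
  [8] 12/16 → 1 ('b')
  [9] 16/3 → 0 ('')
  [10] 3/1 → 2 ('ce')
  [11] 1/11 → 0 ('')
  [12] 11/7 → 1 ('d')
  [13] 7/18 → 1 ('d')
  [14] 18/4 → 0 ('')
  [15] 4/2 → 1 ('e')
  [16] 2/8 → 1 ('e')
  [17] 8/14 → 0 ('')
  [18] 14/9 → 2 ('fb')
  [19] 9/13 → 1 ('f')
  [20] 13/19 → 1 ('f')
  [21] 19/20 → 0 ('')
  [22] 20/17 → 1 ('g')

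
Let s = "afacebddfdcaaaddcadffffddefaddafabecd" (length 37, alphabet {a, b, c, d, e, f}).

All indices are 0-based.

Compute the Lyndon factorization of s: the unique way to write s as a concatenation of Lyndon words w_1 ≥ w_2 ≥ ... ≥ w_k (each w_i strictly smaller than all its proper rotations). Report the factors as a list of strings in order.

["af", "acebddfdc", "aaaddcadffffddefaddafabecd"]

emit factor 1: 'af' (i=0, period=2)
emit factor 2: 'acebddfdc' (i=2, period=9)
emit factor 3: 'aaaddcadffffddefaddafabecd' (i=11, period=26)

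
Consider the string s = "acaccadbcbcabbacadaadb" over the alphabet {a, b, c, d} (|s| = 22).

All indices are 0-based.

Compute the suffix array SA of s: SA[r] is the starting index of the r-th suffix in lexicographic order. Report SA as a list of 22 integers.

rank→(start, suffix):
  0 → (18, 'aadb')
  1 → (11, 'abbacadaadb')
  2 → (0, 'acaccadbcbcabbacadaadb')
  3 → (14, 'acadaadb')
  4 → (2, 'accadbcbcabbacadaadb')
  5 → (16, 'adaadb')
  6 → (19, 'adb')
  7 → (5, 'adbcbcabbacadaadb')
  8 → (21, 'b')
  9 → (13, 'bacadaadb')
  10 → (12, 'bbacadaadb')
  11 → (9, 'bcabbacadaadb')
  12 → (7, 'bcbcabbacadaadb')
  13 → (10, 'cabbacadaadb')
  14 → (1, 'caccadbcbcabbacadaadb')
  15 → (15, 'cadaadb')
  16 → (4, 'cadbcbcabbacadaadb')
  17 → (8, 'cbcabbacadaadb')
  18 → (3, 'ccadbcbcabbacadaadb')
  19 → (17, 'daadb')
  20 → (20, 'db')
  21 → (6, 'dbcbcabbacadaadb')

[18, 11, 0, 14, 2, 16, 19, 5, 21, 13, 12, 9, 7, 10, 1, 15, 4, 8, 3, 17, 20, 6]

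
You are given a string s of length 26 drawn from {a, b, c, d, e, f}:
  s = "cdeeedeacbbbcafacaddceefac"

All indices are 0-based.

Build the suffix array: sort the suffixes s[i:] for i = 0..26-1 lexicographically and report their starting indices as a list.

[24, 15, 7, 17, 13, 9, 10, 11, 25, 16, 12, 8, 0, 20, 19, 18, 5, 1, 6, 4, 3, 2, 21, 22, 23, 14]

sorted suffixes:
  #0 SA[0]=24  'ac'
  #1 SA[1]=15  'acaddceefac'
  #2 SA[2]=7  'acbbbcafacaddceefac'
  #3 SA[3]=17  'addceefac'
  #4 SA[4]=13  'afacaddceefac'
  #5 SA[5]=9  'bbbcafacaddceefac'
  #6 SA[6]=10  'bbcafacaddceefac'
  #7 SA[7]=11  'bcafacaddceefac'
  #8 SA[8]=25  'c'
  #9 SA[9]=16  'caddceefac'
  #10 SA[10]=12  'cafacaddceefac'
  #11 SA[11]=8  'cbbbcafacaddceefac'
  #12 SA[12]=0  'cdeeedeacbbbcafacaddceefac'
  #13 SA[13]=20  'ceefac'
  #14 SA[14]=19  'dceefac'
  #15 SA[15]=18  'ddceefac'
  #16 SA[16]=5  'deacbbbcafacaddceefac'
  #17 SA[17]=1  'deeedeacbbbcafacaddceefac'
  #18 SA[18]=6  'eacbbbcafacaddceefac'
  #19 SA[19]=4  'edeacbbbcafacaddceefac'
  #20 SA[20]=3  'eedeacbbbcafacaddceefac'
  #21 SA[21]=2  'eeedeacbbbcafacaddceefac'
  #22 SA[22]=21  'eefac'
  #23 SA[23]=22  'efac'
  #24 SA[24]=23  'fac'
  #25 SA[25]=14  'facaddceefac'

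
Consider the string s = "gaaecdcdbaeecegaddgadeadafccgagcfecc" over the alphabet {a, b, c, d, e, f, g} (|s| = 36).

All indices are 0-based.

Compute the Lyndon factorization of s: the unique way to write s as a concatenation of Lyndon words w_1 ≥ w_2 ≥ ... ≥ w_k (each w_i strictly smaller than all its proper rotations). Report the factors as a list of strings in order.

["g", "aaecdcdbaeecegaddgadeadafccgagcfecc"]

emit factor 1: 'g' (i=0, period=1)
emit factor 2: 'aaecdcdbaeecegaddgadeadafccgagcfecc' (i=1, period=35)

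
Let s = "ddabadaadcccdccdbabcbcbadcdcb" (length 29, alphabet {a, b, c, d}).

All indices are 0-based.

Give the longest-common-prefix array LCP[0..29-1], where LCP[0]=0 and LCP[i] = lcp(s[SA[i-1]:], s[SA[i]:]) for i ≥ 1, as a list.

[0, 1, 2, 1, 2, 3, 0, 1, 2, 3, 1, 3, 0, 2, 2, 1, 2, 3, 1, 2, 3, 0, 2, 1, 1, 2, 3, 2, 1]

rank | idx | suffix
   0 |   6 | aadcccdccdbabcbcbadcdcb
   1 |   2 | abadaadcccdccdbabcbcbadcdcb
   2 |  17 | abcbcbadcdcb
   3 |   4 | adaadcccdccdbabcbcbadcdcb
   4 |   7 | adcccdccdbabcbcbadcdcb
   5 |  23 | adcdcb
   6 |  28 | b
   7 |  16 | babcbcbadcdcb
   8 |   3 | badaadcccdccdbabcbcbadcdcb
   9 |  22 | badcdcb
  10 |  20 | bcbadcdcb
  11 |  18 | bcbcbadcdcb
  12 |  27 | cb
  13 |  21 | cbadcdcb
  14 |  19 | cbcbadcdcb
  15 |   9 | cccdccdbabcbcbadcdcb
  16 |  13 | ccdbabcbcbadcdcb
  17 |  10 | ccdccdbabcbcbadcdcb
  18 |  14 | cdbabcbcbadcdcb
  19 |  25 | cdcb
  20 |  11 | cdccdbabcbcbadcdcb
  21 |   5 | daadcccdccdbabcbcbadcdcb
  22 |   1 | dabadaadcccdccdbabcbcbadcdcb
  23 |  15 | dbabcbcbadcdcb
  24 |  26 | dcb
  25 |   8 | dcccdccdbabcbcbadcdcb
  26 |  12 | dccdbabcbcbadcdcb
  27 |  24 | dcdcb
  28 |   0 | ddabadaadcccdccdbabcbcbadcdcb

SA = [6, 2, 17, 4, 7, 23, 28, 16, 3, 22, 20, 18, 27, 21, 19, 9, 13, 10, 14, 25, 11, 5, 1, 15, 26, 8, 12, 24, 0]
[i] adj suffixes → lcp
  [1] 6/2 → 1 ('a')
  [2] 2/17 → 2 ('ab')
  [3] 17/4 → 1 ('a')
  [4] 4/7 → 2 ('ad')
  [5] 7/23 → 3 ('adc')
  [6] 23/28 → 0 ('')
  [7] 28/16 → 1 ('b')
  [8] 16/3 → 2 ('ba')
  [9] 3/22 → 3 ('bad')
  [10] 22/20 → 1 ('b')
  [11] 20/18 → 3 ('bcb')
  [12] 18/27 → 0 ('')
  [13] 27/21 → 2 ('cb')
  [14] 21/19 → 2 ('cb')
  [15] 19/9 → 1 ('c')
  [16] 9/13 → 2 ('cc')
  [17] 13/10 → 3 ('ccd')
  [18] 10/14 → 1 ('c')
  [19] 14/25 → 2 ('cd')
  [20] 25/11 → 3 ('cdc')
  [21] 11/5 → 0 ('')
  [22] 5/1 → 2 ('da')
  [23] 1/15 → 1 ('d')
  [24] 15/26 → 1 ('d')
  [25] 26/8 → 2 ('dc')
  [26] 8/12 → 3 ('dcc')
  [27] 12/24 → 2 ('dc')
  [28] 24/0 → 1 ('d')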